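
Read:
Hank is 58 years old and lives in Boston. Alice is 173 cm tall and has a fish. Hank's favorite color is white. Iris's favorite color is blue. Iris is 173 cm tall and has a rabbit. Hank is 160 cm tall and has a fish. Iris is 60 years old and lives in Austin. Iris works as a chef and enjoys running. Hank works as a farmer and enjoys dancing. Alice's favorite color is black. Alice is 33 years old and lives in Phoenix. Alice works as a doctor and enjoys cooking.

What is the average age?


Sum=151, n=3, avg=50.33

50.33


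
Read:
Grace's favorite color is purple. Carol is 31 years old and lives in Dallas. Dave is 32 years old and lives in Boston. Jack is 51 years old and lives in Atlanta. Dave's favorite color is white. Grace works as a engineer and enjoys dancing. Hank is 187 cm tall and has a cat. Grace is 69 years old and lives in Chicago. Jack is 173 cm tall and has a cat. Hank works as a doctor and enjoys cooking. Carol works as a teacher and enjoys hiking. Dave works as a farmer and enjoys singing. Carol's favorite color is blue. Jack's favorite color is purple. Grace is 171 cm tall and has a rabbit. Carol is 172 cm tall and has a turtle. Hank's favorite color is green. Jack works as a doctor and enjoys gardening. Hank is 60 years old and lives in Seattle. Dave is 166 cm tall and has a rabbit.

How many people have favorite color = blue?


Count: 1

1


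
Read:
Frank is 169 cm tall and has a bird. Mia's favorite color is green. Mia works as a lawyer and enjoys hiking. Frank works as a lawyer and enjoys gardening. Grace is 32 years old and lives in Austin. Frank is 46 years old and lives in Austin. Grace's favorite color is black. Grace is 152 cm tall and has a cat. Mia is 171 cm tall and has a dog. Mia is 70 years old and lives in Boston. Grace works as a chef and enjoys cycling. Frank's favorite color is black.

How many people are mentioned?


People: Frank, Mia, Grace. Count = 3

3


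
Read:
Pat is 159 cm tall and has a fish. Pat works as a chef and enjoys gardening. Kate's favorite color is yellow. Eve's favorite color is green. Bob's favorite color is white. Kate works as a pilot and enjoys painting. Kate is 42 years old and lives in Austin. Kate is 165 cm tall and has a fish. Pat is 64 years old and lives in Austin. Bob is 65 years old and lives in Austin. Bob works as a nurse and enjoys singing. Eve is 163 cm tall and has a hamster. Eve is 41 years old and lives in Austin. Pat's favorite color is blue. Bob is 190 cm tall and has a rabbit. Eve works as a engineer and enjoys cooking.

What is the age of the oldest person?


Oldest: Bob at 65

65


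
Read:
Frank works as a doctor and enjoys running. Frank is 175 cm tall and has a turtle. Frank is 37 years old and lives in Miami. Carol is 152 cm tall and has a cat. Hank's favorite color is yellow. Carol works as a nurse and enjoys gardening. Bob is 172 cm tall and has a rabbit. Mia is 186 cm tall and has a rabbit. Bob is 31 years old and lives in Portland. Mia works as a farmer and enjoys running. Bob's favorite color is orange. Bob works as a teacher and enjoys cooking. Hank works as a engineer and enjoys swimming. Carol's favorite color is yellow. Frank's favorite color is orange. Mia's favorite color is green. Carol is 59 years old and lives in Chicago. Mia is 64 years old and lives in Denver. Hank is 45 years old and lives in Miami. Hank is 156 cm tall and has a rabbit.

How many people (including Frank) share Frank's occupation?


Frank is a doctor. Count = 1

1


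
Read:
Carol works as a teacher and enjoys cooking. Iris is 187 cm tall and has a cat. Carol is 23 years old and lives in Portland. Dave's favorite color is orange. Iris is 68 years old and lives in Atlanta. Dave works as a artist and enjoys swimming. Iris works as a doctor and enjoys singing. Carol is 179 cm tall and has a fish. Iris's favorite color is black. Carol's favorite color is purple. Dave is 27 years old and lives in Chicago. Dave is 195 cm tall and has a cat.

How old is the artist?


The artist is Dave, age 27

27


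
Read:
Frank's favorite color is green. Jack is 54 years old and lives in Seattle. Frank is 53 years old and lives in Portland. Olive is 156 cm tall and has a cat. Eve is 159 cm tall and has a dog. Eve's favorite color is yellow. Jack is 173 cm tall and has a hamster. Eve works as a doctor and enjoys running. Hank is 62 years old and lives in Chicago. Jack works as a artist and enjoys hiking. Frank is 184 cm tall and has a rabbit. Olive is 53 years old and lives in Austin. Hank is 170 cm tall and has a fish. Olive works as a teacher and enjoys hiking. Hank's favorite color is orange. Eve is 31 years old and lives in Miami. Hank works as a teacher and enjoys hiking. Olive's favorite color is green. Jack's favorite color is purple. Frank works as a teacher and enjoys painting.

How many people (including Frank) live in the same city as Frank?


Frank lives in Portland. Count = 1

1


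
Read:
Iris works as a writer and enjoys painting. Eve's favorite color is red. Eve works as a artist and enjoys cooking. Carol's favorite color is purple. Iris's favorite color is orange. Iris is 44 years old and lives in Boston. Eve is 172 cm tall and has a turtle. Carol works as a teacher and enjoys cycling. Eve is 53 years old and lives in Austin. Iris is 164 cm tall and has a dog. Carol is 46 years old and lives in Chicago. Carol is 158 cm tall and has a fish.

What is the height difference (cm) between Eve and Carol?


|172 - 158| = 14

14


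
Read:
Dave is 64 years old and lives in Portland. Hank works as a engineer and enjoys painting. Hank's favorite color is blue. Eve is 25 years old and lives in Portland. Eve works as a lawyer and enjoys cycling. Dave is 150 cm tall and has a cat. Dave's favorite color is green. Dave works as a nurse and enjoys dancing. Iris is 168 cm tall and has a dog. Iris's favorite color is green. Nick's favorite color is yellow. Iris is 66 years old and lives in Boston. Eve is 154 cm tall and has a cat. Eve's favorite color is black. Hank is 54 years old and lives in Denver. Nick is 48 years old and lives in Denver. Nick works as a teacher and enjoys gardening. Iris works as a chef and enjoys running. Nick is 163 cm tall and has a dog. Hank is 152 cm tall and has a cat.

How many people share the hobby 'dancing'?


Count: 1

1


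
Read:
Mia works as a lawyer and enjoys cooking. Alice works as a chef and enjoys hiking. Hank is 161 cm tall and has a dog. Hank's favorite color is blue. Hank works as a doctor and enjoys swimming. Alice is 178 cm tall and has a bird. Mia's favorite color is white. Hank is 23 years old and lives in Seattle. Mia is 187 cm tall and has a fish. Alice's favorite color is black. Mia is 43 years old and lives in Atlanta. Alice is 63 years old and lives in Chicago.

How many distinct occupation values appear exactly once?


Unique occupation values: 3

3


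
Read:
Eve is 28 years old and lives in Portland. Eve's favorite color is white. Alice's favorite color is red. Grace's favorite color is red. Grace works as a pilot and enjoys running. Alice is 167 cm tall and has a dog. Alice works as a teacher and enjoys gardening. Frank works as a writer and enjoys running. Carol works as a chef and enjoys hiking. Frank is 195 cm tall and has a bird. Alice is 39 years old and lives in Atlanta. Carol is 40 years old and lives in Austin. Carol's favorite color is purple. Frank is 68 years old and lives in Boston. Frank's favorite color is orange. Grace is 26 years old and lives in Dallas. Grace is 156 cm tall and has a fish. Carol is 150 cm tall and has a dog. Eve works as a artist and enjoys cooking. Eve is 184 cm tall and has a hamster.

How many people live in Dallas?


Count in Dallas: 1

1


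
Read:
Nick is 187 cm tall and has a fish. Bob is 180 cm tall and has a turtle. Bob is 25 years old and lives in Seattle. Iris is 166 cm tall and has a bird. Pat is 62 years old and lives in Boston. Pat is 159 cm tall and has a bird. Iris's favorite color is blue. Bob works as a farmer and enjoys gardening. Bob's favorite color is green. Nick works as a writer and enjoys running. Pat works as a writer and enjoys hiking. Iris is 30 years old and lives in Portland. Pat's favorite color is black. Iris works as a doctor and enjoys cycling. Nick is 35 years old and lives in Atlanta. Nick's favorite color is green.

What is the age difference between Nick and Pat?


|35 - 62| = 27

27


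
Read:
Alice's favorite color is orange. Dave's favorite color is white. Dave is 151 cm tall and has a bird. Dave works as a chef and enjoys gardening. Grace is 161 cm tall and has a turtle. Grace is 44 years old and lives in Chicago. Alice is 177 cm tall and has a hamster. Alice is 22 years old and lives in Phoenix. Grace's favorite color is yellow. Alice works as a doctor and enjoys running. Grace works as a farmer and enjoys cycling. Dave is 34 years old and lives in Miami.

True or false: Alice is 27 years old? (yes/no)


Alice is actually 22. no

no


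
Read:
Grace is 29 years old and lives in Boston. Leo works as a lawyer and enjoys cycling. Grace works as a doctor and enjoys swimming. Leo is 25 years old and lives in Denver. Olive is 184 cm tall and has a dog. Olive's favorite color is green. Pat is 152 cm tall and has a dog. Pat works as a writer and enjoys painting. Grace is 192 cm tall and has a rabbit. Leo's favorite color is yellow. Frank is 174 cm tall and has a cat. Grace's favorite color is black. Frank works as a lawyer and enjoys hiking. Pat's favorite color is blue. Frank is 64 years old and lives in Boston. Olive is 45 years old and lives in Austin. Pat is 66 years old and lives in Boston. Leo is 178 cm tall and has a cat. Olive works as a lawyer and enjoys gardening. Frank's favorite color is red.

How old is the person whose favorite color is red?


Person with favorite color=red is Frank, age 64

64


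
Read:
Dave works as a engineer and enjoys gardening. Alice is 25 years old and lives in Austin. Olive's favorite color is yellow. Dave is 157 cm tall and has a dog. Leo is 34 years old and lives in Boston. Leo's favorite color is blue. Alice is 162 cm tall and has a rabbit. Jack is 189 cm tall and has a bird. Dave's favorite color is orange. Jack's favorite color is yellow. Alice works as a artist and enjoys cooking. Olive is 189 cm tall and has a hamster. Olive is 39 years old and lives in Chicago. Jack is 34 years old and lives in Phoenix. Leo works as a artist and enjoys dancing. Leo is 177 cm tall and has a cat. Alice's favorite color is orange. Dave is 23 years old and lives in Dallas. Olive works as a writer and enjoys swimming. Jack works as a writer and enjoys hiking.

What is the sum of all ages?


23+34+34+39+25 = 155

155


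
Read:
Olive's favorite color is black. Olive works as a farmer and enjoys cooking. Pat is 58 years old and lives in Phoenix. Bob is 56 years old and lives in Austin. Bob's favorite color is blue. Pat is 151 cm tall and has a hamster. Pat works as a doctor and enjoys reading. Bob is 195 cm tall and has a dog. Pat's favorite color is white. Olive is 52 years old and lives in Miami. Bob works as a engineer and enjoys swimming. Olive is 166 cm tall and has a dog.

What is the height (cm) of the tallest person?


Tallest: Bob at 195 cm

195


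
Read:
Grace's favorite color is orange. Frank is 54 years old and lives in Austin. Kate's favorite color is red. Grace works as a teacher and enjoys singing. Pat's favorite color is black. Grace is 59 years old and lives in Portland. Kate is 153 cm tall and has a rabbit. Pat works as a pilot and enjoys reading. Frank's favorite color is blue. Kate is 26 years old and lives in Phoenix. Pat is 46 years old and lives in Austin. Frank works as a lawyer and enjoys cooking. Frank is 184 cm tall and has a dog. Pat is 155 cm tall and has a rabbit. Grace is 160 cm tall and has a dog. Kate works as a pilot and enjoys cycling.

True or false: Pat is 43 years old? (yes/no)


Pat is actually 46. no

no


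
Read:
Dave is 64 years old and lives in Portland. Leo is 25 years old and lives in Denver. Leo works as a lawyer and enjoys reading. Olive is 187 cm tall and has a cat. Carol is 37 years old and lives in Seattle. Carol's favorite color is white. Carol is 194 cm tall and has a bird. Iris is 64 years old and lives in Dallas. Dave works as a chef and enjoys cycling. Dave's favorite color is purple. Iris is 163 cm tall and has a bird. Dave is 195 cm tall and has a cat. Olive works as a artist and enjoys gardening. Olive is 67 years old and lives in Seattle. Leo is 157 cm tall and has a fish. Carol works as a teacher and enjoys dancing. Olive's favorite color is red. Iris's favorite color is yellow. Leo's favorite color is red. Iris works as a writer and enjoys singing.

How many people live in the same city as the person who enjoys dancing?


Person with hobby dancing is Carol, city Seattle. Count = 2

2


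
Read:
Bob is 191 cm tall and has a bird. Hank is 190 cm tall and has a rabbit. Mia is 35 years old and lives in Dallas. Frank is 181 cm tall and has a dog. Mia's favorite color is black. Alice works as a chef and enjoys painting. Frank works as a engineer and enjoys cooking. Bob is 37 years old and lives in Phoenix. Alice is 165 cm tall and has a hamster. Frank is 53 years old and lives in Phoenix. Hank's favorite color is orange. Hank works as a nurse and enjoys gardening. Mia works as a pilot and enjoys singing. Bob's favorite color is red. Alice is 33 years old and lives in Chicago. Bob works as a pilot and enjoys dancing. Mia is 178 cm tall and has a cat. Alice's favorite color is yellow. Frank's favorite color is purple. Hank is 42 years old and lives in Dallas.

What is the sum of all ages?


35+33+42+37+53 = 200

200


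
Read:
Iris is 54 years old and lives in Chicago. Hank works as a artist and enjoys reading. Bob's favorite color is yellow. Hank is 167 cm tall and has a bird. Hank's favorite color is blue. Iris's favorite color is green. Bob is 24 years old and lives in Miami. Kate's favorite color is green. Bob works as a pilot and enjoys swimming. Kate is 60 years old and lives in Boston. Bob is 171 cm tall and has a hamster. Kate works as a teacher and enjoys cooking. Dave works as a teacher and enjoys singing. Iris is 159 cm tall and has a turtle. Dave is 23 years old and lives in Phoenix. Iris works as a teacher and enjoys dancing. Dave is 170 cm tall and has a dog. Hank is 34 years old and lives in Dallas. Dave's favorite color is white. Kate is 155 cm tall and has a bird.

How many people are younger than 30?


Filter: 2

2


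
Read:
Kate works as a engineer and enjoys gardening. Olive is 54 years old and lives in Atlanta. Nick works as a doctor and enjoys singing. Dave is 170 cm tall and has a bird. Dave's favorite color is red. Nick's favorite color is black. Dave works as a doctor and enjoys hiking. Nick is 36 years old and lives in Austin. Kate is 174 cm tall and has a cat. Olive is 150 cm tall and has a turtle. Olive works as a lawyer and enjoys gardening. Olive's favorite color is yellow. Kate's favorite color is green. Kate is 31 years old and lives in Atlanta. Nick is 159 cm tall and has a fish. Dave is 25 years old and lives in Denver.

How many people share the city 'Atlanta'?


Count: 2

2


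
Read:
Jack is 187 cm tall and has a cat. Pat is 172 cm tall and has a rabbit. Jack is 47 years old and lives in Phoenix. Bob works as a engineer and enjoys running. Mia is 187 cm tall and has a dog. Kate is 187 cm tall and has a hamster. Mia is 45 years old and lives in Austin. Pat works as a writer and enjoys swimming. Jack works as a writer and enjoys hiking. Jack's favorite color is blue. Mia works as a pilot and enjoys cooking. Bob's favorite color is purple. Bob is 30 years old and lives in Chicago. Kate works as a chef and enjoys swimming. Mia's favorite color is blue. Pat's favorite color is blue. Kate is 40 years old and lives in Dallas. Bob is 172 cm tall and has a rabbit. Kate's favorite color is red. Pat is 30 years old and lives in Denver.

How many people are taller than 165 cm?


Taller than 165: 5

5


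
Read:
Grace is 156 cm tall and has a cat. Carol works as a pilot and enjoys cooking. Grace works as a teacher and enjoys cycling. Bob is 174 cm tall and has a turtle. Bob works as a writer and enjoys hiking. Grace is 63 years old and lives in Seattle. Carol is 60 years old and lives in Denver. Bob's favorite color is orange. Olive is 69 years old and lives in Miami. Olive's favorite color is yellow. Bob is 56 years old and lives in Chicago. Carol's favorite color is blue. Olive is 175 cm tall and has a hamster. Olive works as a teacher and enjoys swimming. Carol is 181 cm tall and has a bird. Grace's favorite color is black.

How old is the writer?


The writer is Bob, age 56

56


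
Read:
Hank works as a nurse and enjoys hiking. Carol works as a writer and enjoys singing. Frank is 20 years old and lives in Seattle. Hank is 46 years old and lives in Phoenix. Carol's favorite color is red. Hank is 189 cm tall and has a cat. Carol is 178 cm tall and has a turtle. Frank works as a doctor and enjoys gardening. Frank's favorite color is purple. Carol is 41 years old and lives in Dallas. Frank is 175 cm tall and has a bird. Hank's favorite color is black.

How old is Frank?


Frank is 20 years old

20


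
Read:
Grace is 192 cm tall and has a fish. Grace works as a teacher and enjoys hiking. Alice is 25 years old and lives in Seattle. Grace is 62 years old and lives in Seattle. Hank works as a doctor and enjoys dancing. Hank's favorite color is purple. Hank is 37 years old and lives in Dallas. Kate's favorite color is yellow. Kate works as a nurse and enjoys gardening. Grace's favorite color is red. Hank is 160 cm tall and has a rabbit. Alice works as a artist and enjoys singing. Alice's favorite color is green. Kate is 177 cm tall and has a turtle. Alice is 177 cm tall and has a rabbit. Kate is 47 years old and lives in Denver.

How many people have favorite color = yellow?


Count: 1

1


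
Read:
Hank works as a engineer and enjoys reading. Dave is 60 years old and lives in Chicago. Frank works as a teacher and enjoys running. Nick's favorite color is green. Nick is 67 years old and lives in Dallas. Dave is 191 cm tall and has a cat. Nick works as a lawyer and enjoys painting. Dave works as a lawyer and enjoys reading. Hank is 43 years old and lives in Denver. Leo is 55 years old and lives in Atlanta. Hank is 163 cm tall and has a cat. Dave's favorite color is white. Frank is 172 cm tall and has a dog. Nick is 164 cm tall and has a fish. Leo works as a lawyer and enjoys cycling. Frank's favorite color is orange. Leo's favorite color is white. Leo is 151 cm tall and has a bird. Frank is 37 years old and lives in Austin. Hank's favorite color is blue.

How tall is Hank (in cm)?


Hank is 163 cm tall

163


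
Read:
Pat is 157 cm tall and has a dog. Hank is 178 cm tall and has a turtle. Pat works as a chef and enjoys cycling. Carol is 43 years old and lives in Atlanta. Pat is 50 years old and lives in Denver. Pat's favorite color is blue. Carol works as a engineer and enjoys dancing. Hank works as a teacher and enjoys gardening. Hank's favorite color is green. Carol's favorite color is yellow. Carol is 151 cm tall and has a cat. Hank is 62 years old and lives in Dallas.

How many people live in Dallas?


Count in Dallas: 1

1


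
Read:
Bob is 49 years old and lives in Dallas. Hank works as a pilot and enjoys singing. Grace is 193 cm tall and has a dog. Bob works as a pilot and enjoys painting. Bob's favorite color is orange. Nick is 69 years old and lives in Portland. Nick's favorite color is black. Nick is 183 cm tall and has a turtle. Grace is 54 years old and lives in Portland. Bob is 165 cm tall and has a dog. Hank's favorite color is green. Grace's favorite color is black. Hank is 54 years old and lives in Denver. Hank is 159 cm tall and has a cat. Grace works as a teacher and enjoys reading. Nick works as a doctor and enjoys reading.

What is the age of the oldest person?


Oldest: Nick at 69

69


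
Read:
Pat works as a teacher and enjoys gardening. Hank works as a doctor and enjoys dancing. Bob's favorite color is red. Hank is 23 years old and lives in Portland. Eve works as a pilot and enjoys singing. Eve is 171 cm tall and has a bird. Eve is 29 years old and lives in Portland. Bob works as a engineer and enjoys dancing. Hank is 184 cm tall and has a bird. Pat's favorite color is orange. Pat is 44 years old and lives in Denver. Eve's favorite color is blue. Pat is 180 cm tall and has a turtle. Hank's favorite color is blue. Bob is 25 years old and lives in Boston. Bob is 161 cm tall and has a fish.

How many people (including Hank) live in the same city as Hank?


Hank lives in Portland. Count = 2

2


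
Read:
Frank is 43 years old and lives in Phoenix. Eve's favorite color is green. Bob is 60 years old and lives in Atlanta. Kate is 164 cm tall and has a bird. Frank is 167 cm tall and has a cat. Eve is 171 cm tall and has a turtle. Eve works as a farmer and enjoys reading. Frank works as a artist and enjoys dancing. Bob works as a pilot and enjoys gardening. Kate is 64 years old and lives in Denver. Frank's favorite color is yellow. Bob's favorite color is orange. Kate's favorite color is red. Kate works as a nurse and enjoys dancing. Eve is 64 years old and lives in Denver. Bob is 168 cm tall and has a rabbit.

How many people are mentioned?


People: Bob, Frank, Kate, Eve. Count = 4

4


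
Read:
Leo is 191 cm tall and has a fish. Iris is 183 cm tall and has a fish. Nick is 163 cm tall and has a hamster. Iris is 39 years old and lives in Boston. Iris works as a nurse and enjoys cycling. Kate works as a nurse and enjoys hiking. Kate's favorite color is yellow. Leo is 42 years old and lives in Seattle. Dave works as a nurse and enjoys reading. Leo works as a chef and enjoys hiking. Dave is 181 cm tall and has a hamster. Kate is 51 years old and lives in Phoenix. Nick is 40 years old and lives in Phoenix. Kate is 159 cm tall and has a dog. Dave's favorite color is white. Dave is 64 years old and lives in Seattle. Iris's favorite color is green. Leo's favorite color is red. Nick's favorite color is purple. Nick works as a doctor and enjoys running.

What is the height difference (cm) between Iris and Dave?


|183 - 181| = 2

2


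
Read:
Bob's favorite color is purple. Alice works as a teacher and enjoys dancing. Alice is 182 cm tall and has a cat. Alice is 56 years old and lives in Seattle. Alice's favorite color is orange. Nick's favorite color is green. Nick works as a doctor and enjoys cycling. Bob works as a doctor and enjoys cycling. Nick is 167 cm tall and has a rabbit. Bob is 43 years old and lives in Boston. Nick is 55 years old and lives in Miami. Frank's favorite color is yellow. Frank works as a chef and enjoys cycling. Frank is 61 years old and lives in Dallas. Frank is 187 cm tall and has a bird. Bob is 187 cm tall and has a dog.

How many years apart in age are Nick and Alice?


55 vs 56, diff = 1

1


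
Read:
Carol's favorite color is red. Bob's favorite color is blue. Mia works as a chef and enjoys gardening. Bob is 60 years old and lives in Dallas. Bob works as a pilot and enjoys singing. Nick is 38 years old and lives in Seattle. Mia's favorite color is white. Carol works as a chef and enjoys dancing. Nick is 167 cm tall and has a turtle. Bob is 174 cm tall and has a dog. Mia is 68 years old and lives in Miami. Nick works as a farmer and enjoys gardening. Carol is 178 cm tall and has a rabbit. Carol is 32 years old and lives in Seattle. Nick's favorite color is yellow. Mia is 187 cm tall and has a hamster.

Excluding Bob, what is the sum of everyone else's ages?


Sum (excluding Bob): 138

138


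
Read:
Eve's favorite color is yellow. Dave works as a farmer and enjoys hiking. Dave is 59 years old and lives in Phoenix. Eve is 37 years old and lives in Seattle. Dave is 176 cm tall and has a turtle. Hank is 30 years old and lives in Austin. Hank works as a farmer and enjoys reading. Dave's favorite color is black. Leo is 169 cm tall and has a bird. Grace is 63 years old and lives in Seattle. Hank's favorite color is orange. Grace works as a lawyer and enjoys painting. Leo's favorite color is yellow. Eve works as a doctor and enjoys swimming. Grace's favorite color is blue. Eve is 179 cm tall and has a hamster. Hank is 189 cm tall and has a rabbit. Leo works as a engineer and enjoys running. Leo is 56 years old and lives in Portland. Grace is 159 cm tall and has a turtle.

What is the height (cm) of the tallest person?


Tallest: Hank at 189 cm

189


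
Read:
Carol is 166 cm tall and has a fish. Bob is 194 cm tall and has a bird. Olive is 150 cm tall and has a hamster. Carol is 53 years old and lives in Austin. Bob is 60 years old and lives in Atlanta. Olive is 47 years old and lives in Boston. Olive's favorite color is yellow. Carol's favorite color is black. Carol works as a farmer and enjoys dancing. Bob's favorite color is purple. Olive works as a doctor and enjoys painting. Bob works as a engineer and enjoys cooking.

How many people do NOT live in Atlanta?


Not in Atlanta: 2

2


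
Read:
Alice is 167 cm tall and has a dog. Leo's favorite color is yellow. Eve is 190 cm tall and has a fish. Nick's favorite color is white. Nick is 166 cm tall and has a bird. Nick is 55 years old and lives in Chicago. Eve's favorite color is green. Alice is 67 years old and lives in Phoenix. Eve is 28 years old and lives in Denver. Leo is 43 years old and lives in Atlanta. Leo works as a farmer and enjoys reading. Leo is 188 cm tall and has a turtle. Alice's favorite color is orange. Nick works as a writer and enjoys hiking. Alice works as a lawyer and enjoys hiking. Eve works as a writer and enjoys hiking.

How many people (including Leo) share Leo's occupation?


Leo is a farmer. Count = 1

1


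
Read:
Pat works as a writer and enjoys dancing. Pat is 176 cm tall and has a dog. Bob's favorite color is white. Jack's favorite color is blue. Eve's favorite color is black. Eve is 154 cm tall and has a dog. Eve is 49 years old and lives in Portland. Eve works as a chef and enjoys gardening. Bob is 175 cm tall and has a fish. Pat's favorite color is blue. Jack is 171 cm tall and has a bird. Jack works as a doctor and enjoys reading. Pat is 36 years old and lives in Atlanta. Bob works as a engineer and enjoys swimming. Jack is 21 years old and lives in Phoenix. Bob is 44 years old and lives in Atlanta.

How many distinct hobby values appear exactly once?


Unique hobby values: 4

4


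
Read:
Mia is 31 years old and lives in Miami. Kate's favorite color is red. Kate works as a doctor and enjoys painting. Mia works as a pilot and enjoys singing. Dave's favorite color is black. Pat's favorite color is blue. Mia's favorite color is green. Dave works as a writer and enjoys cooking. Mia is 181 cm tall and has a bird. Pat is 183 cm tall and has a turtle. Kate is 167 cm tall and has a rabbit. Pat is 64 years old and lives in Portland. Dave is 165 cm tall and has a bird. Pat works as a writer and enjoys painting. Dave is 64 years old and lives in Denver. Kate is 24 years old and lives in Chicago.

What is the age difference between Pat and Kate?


|64 - 24| = 40

40


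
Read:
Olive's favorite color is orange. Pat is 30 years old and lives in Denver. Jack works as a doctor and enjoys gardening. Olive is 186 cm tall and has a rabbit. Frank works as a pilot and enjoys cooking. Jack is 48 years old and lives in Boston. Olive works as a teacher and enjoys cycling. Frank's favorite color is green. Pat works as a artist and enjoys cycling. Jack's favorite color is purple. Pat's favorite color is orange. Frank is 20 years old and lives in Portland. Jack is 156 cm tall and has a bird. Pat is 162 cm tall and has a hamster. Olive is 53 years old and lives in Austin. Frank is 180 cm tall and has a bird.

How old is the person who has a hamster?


Person with hamster is Pat, age 30

30


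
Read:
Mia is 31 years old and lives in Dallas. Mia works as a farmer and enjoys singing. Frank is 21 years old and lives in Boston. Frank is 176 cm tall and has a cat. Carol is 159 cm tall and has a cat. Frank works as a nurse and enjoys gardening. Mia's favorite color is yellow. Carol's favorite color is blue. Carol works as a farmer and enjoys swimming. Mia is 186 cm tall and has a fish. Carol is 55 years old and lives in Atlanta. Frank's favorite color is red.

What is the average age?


Sum=107, n=3, avg=35.67

35.67


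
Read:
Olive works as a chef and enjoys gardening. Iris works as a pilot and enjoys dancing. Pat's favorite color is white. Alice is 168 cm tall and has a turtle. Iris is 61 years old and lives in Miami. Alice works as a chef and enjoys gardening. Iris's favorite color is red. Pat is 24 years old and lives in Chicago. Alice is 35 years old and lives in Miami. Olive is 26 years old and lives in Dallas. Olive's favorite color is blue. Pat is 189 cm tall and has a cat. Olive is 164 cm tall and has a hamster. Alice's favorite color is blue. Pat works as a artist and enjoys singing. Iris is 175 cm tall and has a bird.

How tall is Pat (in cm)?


Pat is 189 cm tall

189


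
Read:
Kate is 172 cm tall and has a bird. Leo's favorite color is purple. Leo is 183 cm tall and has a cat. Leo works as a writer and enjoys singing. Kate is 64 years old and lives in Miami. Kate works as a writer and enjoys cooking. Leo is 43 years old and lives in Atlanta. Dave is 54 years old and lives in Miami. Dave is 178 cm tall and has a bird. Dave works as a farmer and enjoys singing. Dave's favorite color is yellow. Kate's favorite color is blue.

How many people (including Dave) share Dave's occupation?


Dave is a farmer. Count = 1

1


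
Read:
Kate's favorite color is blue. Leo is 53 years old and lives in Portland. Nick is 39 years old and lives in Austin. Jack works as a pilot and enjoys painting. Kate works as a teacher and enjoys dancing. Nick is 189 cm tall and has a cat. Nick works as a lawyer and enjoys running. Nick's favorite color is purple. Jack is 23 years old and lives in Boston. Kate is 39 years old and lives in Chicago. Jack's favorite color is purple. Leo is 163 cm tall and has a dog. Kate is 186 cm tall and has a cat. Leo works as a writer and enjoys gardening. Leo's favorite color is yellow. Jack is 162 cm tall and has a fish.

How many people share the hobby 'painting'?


Count: 1

1


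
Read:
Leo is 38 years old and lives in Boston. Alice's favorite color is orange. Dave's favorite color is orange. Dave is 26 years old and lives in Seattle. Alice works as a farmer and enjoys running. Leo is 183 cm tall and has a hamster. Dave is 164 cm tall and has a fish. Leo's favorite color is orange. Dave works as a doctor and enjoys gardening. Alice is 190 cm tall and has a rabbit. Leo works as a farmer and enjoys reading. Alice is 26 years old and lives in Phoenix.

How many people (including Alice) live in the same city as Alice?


Alice lives in Phoenix. Count = 1

1


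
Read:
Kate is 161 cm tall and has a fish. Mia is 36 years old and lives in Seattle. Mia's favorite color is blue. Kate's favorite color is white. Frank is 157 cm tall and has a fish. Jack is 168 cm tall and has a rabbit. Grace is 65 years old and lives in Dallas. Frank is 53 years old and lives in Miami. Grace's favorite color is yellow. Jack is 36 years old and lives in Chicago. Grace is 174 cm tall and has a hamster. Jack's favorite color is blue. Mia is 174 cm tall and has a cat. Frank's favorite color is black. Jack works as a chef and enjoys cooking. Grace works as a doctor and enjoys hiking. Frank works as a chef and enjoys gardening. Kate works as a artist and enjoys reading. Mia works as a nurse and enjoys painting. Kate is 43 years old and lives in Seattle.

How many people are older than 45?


Filter: 2

2


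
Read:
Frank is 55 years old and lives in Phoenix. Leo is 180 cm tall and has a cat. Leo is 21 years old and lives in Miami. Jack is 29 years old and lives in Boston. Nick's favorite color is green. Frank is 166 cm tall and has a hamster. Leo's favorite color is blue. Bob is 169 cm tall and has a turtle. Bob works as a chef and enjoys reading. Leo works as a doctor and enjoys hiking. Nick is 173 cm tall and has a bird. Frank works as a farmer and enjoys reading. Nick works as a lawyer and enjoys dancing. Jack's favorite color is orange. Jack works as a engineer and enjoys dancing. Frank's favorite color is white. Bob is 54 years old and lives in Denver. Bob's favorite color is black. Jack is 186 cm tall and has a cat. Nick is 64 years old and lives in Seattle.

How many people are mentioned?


People: Leo, Frank, Nick, Jack, Bob. Count = 5

5


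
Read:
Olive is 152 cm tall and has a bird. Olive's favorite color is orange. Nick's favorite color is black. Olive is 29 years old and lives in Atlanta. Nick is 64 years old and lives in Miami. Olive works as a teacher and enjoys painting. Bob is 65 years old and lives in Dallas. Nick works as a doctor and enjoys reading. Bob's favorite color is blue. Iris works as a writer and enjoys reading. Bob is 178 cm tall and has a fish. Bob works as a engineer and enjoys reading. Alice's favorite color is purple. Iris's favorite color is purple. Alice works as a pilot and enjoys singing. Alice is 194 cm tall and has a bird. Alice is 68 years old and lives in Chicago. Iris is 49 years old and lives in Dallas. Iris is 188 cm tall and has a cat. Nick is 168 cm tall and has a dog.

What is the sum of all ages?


49+64+68+29+65 = 275

275


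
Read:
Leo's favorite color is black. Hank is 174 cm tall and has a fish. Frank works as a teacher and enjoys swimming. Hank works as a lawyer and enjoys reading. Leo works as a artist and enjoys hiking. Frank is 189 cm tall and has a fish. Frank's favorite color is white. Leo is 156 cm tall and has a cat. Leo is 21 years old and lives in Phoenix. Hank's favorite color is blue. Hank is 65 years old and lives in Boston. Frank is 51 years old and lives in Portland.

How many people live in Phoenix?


Count in Phoenix: 1

1


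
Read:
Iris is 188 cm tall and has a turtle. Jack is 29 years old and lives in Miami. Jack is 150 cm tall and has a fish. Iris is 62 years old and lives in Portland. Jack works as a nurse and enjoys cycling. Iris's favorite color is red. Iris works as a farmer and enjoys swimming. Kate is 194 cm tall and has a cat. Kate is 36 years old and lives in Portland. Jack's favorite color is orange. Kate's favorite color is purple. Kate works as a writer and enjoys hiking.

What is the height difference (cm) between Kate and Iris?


|194 - 188| = 6

6


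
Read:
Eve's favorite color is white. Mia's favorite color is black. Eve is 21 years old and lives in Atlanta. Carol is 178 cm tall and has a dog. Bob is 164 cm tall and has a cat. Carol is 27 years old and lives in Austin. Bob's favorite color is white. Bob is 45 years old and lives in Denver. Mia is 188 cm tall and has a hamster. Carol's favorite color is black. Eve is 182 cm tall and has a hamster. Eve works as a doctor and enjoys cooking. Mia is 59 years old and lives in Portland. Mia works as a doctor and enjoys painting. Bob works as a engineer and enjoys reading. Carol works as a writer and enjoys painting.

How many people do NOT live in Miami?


Not in Miami: 4

4


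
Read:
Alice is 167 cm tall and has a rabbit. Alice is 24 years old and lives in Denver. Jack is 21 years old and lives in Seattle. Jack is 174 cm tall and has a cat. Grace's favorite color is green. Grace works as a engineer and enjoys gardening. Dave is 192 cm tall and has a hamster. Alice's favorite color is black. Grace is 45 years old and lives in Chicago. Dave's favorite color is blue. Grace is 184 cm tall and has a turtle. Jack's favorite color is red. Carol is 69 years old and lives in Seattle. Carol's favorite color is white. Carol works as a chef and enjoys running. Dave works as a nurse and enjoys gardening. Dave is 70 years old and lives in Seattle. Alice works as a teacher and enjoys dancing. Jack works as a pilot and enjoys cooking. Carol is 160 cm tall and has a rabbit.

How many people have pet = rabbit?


Count: 2

2


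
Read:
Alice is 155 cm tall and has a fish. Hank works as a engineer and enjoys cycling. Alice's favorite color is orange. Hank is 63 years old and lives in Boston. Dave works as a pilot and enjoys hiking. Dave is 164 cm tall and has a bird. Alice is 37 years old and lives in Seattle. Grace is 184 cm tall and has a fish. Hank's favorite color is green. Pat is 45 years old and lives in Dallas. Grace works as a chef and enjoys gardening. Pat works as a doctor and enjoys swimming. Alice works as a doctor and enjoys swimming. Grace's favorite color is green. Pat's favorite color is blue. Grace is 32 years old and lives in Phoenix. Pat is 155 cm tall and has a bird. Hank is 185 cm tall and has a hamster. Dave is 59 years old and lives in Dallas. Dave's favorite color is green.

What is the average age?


Sum=236, n=5, avg=47.2

47.2


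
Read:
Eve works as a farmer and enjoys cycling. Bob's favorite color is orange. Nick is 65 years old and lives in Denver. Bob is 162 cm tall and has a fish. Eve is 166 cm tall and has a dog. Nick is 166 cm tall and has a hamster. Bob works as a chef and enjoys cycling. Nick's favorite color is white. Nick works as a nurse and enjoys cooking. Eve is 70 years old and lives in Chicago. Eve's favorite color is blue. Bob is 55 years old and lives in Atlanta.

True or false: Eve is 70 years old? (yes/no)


Eve is actually 70. yes

yes


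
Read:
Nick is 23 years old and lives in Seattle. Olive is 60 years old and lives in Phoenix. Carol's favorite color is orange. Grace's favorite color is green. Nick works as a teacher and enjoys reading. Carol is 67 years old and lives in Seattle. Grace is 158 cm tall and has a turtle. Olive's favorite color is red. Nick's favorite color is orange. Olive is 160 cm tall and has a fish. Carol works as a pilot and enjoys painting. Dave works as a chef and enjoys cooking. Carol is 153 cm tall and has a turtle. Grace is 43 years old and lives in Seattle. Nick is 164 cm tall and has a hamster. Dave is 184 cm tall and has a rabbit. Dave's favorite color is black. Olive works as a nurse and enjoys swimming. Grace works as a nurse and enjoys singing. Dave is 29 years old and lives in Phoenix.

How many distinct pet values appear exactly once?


Unique pet values: 3

3


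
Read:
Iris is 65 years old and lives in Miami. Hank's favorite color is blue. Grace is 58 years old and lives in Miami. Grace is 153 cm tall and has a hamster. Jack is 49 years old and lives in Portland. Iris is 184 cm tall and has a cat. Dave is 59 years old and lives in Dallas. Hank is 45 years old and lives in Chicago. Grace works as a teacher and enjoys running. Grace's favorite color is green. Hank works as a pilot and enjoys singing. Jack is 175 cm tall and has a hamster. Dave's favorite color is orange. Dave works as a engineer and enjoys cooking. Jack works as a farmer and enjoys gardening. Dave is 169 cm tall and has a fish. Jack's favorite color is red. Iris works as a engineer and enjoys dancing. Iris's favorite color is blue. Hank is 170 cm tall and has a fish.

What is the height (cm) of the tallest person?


Tallest: Iris at 184 cm

184


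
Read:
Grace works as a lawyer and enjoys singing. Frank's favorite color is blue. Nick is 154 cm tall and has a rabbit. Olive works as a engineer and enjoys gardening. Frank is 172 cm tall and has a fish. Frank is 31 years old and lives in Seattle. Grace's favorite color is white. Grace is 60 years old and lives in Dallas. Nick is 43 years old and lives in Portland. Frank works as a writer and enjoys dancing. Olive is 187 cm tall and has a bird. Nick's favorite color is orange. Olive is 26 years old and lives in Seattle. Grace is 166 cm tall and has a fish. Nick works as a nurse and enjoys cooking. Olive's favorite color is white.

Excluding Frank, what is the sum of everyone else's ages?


Sum (excluding Frank): 129

129


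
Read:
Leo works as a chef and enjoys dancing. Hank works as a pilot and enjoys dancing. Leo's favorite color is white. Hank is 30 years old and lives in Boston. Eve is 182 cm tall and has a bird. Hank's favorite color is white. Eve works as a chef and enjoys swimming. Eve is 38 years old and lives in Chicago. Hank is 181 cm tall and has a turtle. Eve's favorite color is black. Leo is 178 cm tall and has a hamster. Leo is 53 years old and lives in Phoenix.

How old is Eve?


Eve is 38 years old

38
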